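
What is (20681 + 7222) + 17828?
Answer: 45731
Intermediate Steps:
(20681 + 7222) + 17828 = 27903 + 17828 = 45731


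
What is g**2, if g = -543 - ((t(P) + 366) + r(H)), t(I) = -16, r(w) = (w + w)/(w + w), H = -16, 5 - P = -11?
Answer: 799236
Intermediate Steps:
P = 16 (P = 5 - 1*(-11) = 5 + 11 = 16)
r(w) = 1 (r(w) = (2*w)/((2*w)) = (2*w)*(1/(2*w)) = 1)
g = -894 (g = -543 - ((-16 + 366) + 1) = -543 - (350 + 1) = -543 - 1*351 = -543 - 351 = -894)
g**2 = (-894)**2 = 799236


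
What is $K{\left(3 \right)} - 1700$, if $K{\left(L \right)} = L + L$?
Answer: $-1694$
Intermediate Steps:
$K{\left(L \right)} = 2 L$
$K{\left(3 \right)} - 1700 = 2 \cdot 3 - 1700 = 6 - 1700 = -1694$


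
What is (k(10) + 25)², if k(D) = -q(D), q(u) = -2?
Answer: 729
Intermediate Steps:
k(D) = 2 (k(D) = -1*(-2) = 2)
(k(10) + 25)² = (2 + 25)² = 27² = 729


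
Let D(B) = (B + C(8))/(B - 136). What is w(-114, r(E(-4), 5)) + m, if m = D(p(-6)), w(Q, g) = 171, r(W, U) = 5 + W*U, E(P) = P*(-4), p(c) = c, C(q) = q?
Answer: 12140/71 ≈ 170.99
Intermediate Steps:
E(P) = -4*P
r(W, U) = 5 + U*W
D(B) = (8 + B)/(-136 + B) (D(B) = (B + 8)/(B - 136) = (8 + B)/(-136 + B))
m = -1/71 (m = (8 - 6)/(-136 - 6) = 2/(-142) = -1/142*2 = -1/71 ≈ -0.014085)
w(-114, r(E(-4), 5)) + m = 171 - 1/71 = 12140/71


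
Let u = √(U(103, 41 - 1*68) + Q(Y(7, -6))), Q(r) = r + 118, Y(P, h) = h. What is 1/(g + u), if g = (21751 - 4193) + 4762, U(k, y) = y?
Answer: 4464/99636463 - √85/498182315 ≈ 4.4784e-5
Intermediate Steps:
Q(r) = 118 + r
g = 22320 (g = 17558 + 4762 = 22320)
u = √85 (u = √((41 - 1*68) + (118 - 6)) = √((41 - 68) + 112) = √(-27 + 112) = √85 ≈ 9.2195)
1/(g + u) = 1/(22320 + √85)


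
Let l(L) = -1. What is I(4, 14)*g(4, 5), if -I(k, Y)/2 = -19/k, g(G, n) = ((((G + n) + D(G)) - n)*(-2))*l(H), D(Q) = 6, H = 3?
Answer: 190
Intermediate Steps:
g(G, n) = 12 + 2*G (g(G, n) = ((((G + n) + 6) - n)*(-2))*(-1) = (((6 + G + n) - n)*(-2))*(-1) = ((6 + G)*(-2))*(-1) = (-12 - 2*G)*(-1) = 12 + 2*G)
I(k, Y) = 38/k (I(k, Y) = -(-38)/k = 38/k)
I(4, 14)*g(4, 5) = (38/4)*(12 + 2*4) = (38*(1/4))*(12 + 8) = (19/2)*20 = 190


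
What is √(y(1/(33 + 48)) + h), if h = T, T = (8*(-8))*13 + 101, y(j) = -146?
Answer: I*√877 ≈ 29.614*I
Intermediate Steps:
T = -731 (T = -64*13 + 101 = -832 + 101 = -731)
h = -731
√(y(1/(33 + 48)) + h) = √(-146 - 731) = √(-877) = I*√877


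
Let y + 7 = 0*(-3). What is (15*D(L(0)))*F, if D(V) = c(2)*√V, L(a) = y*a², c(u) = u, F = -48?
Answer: 0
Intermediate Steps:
y = -7 (y = -7 + 0*(-3) = -7 + 0 = -7)
L(a) = -7*a²
D(V) = 2*√V
(15*D(L(0)))*F = (15*(2*√(-7*0²)))*(-48) = (15*(2*√(-7*0)))*(-48) = (15*(2*√0))*(-48) = (15*(2*0))*(-48) = (15*0)*(-48) = 0*(-48) = 0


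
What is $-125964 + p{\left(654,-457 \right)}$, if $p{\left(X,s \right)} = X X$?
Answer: $301752$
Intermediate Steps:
$p{\left(X,s \right)} = X^{2}$
$-125964 + p{\left(654,-457 \right)} = -125964 + 654^{2} = -125964 + 427716 = 301752$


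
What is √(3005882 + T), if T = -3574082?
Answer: 10*I*√5682 ≈ 753.79*I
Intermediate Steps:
√(3005882 + T) = √(3005882 - 3574082) = √(-568200) = 10*I*√5682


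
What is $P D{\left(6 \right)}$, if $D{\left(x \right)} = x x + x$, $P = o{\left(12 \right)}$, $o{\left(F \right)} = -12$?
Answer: $-504$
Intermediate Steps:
$P = -12$
$D{\left(x \right)} = x + x^{2}$ ($D{\left(x \right)} = x^{2} + x = x + x^{2}$)
$P D{\left(6 \right)} = - 12 \cdot 6 \left(1 + 6\right) = - 12 \cdot 6 \cdot 7 = \left(-12\right) 42 = -504$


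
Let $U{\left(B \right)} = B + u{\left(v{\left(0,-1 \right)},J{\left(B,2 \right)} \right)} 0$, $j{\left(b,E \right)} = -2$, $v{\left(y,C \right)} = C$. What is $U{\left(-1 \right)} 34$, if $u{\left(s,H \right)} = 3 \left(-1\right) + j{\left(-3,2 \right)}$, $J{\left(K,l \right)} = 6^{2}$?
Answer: $-34$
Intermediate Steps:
$J{\left(K,l \right)} = 36$
$u{\left(s,H \right)} = -5$ ($u{\left(s,H \right)} = 3 \left(-1\right) - 2 = -3 - 2 = -5$)
$U{\left(B \right)} = B$ ($U{\left(B \right)} = B - 0 = B + 0 = B$)
$U{\left(-1 \right)} 34 = \left(-1\right) 34 = -34$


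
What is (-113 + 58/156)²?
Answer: 77176225/6084 ≈ 12685.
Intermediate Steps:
(-113 + 58/156)² = (-113 + 58*(1/156))² = (-113 + 29/78)² = (-8785/78)² = 77176225/6084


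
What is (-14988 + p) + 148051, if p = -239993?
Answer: -106930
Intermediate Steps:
(-14988 + p) + 148051 = (-14988 - 239993) + 148051 = -254981 + 148051 = -106930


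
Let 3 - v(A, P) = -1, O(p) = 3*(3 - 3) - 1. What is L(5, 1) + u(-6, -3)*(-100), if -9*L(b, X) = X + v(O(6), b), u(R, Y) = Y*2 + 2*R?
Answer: 16195/9 ≈ 1799.4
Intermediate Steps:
O(p) = -1 (O(p) = 3*0 - 1 = 0 - 1 = -1)
v(A, P) = 4 (v(A, P) = 3 - 1*(-1) = 3 + 1 = 4)
u(R, Y) = 2*R + 2*Y (u(R, Y) = 2*Y + 2*R = 2*R + 2*Y)
L(b, X) = -4/9 - X/9 (L(b, X) = -(X + 4)/9 = -(4 + X)/9 = -4/9 - X/9)
L(5, 1) + u(-6, -3)*(-100) = (-4/9 - ⅑*1) + (2*(-6) + 2*(-3))*(-100) = (-4/9 - ⅑) + (-12 - 6)*(-100) = -5/9 - 18*(-100) = -5/9 + 1800 = 16195/9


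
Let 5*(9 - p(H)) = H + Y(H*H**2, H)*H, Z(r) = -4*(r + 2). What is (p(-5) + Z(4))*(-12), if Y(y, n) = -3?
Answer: 204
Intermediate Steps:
Z(r) = -8 - 4*r (Z(r) = -4*(2 + r) = -8 - 4*r)
p(H) = 9 + 2*H/5 (p(H) = 9 - (H - 3*H)/5 = 9 - (-2)*H/5 = 9 + 2*H/5)
(p(-5) + Z(4))*(-12) = ((9 + (2/5)*(-5)) + (-8 - 4*4))*(-12) = ((9 - 2) + (-8 - 16))*(-12) = (7 - 24)*(-12) = -17*(-12) = 204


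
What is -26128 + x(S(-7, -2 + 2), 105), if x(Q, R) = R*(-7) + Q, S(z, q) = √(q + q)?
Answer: -26863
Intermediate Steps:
S(z, q) = √2*√q (S(z, q) = √(2*q) = √2*√q)
x(Q, R) = Q - 7*R (x(Q, R) = -7*R + Q = Q - 7*R)
-26128 + x(S(-7, -2 + 2), 105) = -26128 + (√2*√(-2 + 2) - 7*105) = -26128 + (√2*√0 - 735) = -26128 + (√2*0 - 735) = -26128 + (0 - 735) = -26128 - 735 = -26863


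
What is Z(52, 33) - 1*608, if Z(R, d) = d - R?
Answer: -627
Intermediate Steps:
Z(52, 33) - 1*608 = (33 - 1*52) - 1*608 = (33 - 52) - 608 = -19 - 608 = -627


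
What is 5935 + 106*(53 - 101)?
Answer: 847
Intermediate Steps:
5935 + 106*(53 - 101) = 5935 + 106*(-48) = 5935 - 5088 = 847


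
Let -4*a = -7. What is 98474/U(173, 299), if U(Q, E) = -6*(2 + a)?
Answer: -196948/45 ≈ -4376.6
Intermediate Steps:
a = 7/4 (a = -¼*(-7) = 7/4 ≈ 1.7500)
U(Q, E) = -45/2 (U(Q, E) = -6*(2 + 7/4) = -6*15/4 = -45/2)
98474/U(173, 299) = 98474/(-45/2) = 98474*(-2/45) = -196948/45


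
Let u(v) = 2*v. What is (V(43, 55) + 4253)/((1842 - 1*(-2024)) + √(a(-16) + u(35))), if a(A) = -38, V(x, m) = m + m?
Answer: 8433679/7472962 - 4363*√2/3736481 ≈ 1.1269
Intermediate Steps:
V(x, m) = 2*m
(V(43, 55) + 4253)/((1842 - 1*(-2024)) + √(a(-16) + u(35))) = (2*55 + 4253)/((1842 - 1*(-2024)) + √(-38 + 2*35)) = (110 + 4253)/((1842 + 2024) + √(-38 + 70)) = 4363/(3866 + √32) = 4363/(3866 + 4*√2)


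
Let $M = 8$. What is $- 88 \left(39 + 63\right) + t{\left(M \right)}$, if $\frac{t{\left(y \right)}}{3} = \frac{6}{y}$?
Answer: $- \frac{35895}{4} \approx -8973.8$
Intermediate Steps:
$t{\left(y \right)} = \frac{18}{y}$ ($t{\left(y \right)} = 3 \frac{6}{y} = \frac{18}{y}$)
$- 88 \left(39 + 63\right) + t{\left(M \right)} = - 88 \left(39 + 63\right) + \frac{18}{8} = \left(-88\right) 102 + 18 \cdot \frac{1}{8} = -8976 + \frac{9}{4} = - \frac{35895}{4}$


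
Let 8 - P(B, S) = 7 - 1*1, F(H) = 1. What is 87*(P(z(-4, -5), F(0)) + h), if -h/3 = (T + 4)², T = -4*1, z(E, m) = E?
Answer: 174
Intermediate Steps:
T = -4
h = 0 (h = -3*(-4 + 4)² = -3*0² = -3*0 = 0)
P(B, S) = 2 (P(B, S) = 8 - (7 - 1*1) = 8 - (7 - 1) = 8 - 1*6 = 8 - 6 = 2)
87*(P(z(-4, -5), F(0)) + h) = 87*(2 + 0) = 87*2 = 174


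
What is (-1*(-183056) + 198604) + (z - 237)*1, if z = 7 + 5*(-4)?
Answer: 381410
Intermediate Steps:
z = -13 (z = 7 - 20 = -13)
(-1*(-183056) + 198604) + (z - 237)*1 = (-1*(-183056) + 198604) + (-13 - 237)*1 = (183056 + 198604) - 250*1 = 381660 - 250 = 381410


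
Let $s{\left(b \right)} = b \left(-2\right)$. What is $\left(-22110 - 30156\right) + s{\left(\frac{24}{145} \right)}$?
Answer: $- \frac{7578618}{145} \approx -52266.0$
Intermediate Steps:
$s{\left(b \right)} = - 2 b$
$\left(-22110 - 30156\right) + s{\left(\frac{24}{145} \right)} = \left(-22110 - 30156\right) - 2 \cdot \frac{24}{145} = -52266 - 2 \cdot 24 \cdot \frac{1}{145} = -52266 - \frac{48}{145} = - \frac{7578618}{145}$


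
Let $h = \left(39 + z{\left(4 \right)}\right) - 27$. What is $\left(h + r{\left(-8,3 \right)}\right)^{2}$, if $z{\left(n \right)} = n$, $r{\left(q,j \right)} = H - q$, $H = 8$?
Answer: $1024$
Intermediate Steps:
$r{\left(q,j \right)} = 8 - q$
$h = 16$ ($h = \left(39 + 4\right) - 27 = 43 - 27 = 16$)
$\left(h + r{\left(-8,3 \right)}\right)^{2} = \left(16 + \left(8 - -8\right)\right)^{2} = \left(16 + \left(8 + 8\right)\right)^{2} = \left(16 + 16\right)^{2} = 32^{2} = 1024$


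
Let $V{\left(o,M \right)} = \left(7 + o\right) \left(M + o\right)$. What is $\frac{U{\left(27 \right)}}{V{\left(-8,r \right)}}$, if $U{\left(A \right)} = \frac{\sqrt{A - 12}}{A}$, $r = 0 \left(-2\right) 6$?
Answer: $\frac{\sqrt{15}}{216} \approx 0.01793$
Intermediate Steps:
$r = 0$ ($r = 0 \cdot 6 = 0$)
$U{\left(A \right)} = \frac{\sqrt{-12 + A}}{A}$
$\frac{U{\left(27 \right)}}{V{\left(-8,r \right)}} = \frac{\frac{1}{27} \sqrt{-12 + 27}}{\left(-8\right)^{2} + 7 \cdot 0 + 7 \left(-8\right) + 0 \left(-8\right)} = \frac{\frac{1}{27} \sqrt{15}}{64 + 0 - 56 + 0} = \frac{\frac{1}{27} \sqrt{15}}{8} = \frac{\sqrt{15}}{27} \cdot \frac{1}{8} = \frac{\sqrt{15}}{216}$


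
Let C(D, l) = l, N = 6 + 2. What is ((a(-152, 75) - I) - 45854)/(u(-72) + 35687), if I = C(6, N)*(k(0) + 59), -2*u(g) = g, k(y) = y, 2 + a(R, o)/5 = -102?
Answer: -46846/35723 ≈ -1.3114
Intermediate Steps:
N = 8
a(R, o) = -520 (a(R, o) = -10 + 5*(-102) = -10 - 510 = -520)
u(g) = -g/2
I = 472 (I = 8*(0 + 59) = 8*59 = 472)
((a(-152, 75) - I) - 45854)/(u(-72) + 35687) = ((-520 - 1*472) - 45854)/(-½*(-72) + 35687) = ((-520 - 472) - 45854)/(36 + 35687) = (-992 - 45854)/35723 = -46846*1/35723 = -46846/35723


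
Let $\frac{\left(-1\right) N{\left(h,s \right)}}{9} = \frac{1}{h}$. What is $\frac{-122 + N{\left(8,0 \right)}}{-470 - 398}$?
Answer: $\frac{985}{6944} \approx 0.14185$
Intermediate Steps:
$N{\left(h,s \right)} = - \frac{9}{h}$
$\frac{-122 + N{\left(8,0 \right)}}{-470 - 398} = \frac{-122 - \frac{9}{8}}{-470 - 398} = \frac{-122 - \frac{9}{8}}{-868} = \left(-122 - \frac{9}{8}\right) \left(- \frac{1}{868}\right) = \left(- \frac{985}{8}\right) \left(- \frac{1}{868}\right) = \frac{985}{6944}$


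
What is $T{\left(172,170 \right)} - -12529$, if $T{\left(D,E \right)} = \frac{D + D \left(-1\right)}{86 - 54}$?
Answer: $12529$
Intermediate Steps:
$T{\left(D,E \right)} = 0$ ($T{\left(D,E \right)} = \frac{D - D}{32} = 0 \cdot \frac{1}{32} = 0$)
$T{\left(172,170 \right)} - -12529 = 0 - -12529 = 0 + 12529 = 12529$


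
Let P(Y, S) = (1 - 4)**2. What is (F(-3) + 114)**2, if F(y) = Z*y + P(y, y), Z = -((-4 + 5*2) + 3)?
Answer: 22500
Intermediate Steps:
P(Y, S) = 9 (P(Y, S) = (-3)**2 = 9)
Z = -9 (Z = -((-4 + 10) + 3) = -(6 + 3) = -1*9 = -9)
F(y) = 9 - 9*y (F(y) = -9*y + 9 = 9 - 9*y)
(F(-3) + 114)**2 = ((9 - 9*(-3)) + 114)**2 = ((9 + 27) + 114)**2 = (36 + 114)**2 = 150**2 = 22500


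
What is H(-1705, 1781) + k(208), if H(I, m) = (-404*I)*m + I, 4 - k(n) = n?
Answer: 1226786511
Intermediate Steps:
k(n) = 4 - n
H(I, m) = I - 404*I*m (H(I, m) = -404*I*m + I = I - 404*I*m)
H(-1705, 1781) + k(208) = -1705*(1 - 404*1781) + (4 - 1*208) = -1705*(1 - 719524) + (4 - 208) = -1705*(-719523) - 204 = 1226786715 - 204 = 1226786511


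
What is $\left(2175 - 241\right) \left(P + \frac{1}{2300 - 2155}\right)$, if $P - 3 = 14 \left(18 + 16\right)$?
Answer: $\frac{134327904}{145} \approx 9.264 \cdot 10^{5}$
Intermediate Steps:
$P = 479$ ($P = 3 + 14 \left(18 + 16\right) = 3 + 14 \cdot 34 = 3 + 476 = 479$)
$\left(2175 - 241\right) \left(P + \frac{1}{2300 - 2155}\right) = \left(2175 - 241\right) \left(479 + \frac{1}{2300 - 2155}\right) = 1934 \left(479 + \frac{1}{145}\right) = 1934 \cdot \frac{69456}{145} = \frac{134327904}{145}$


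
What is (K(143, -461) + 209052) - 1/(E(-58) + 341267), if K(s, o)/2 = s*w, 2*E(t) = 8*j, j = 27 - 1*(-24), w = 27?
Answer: 74022034553/341471 ≈ 2.1677e+5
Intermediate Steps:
j = 51 (j = 27 + 24 = 51)
E(t) = 204 (E(t) = (8*51)/2 = (1/2)*408 = 204)
K(s, o) = 54*s (K(s, o) = 2*(s*27) = 2*(27*s) = 54*s)
(K(143, -461) + 209052) - 1/(E(-58) + 341267) = (54*143 + 209052) - 1/(204 + 341267) = (7722 + 209052) - 1/341471 = 216774 - 1*1/341471 = 216774 - 1/341471 = 74022034553/341471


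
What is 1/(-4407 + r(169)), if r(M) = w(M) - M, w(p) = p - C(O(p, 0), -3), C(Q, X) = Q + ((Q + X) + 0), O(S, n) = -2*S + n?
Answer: -1/3728 ≈ -0.00026824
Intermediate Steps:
O(S, n) = n - 2*S
C(Q, X) = X + 2*Q (C(Q, X) = Q + (Q + X) = X + 2*Q)
w(p) = 3 + 5*p (w(p) = p - (-3 + 2*(0 - 2*p)) = p - (-3 + 2*(-2*p)) = p - (-3 - 4*p) = p + (3 + 4*p) = 3 + 5*p)
r(M) = 3 + 4*M (r(M) = (3 + 5*M) - M = 3 + 4*M)
1/(-4407 + r(169)) = 1/(-4407 + (3 + 4*169)) = 1/(-4407 + (3 + 676)) = 1/(-4407 + 679) = 1/(-3728) = -1/3728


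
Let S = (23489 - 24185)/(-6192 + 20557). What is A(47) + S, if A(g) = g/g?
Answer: 13669/14365 ≈ 0.95155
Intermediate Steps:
S = -696/14365 ≈ -0.048451
A(g) = 1
A(47) + S = 1 - 696/14365 = 13669/14365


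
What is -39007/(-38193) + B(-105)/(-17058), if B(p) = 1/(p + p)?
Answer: 46576711151/45604733580 ≈ 1.0213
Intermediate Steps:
B(p) = 1/(2*p)
-39007/(-38193) + B(-105)/(-17058) = -39007/(-38193) + ((½)/(-105))/(-17058) = -39007*(-1/38193) + ((½)*(-1/105))*(-1/17058) = 39007/38193 - 1/210*(-1/17058) = 39007/38193 + 1/3582180 = 46576711151/45604733580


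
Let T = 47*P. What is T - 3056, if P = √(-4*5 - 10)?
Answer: -3056 + 47*I*√30 ≈ -3056.0 + 257.43*I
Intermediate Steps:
P = I*√30 (P = √(-20 - 10) = √(-30) = I*√30 ≈ 5.4772*I)
T = 47*I*√30 (T = 47*(I*√30) = 47*I*√30 ≈ 257.43*I)
T - 3056 = 47*I*√30 - 3056 = -3056 + 47*I*√30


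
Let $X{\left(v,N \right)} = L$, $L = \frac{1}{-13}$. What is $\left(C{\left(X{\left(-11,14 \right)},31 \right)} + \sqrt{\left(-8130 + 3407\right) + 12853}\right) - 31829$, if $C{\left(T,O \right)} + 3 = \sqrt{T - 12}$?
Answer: $-31832 + \sqrt{8130} + \frac{i \sqrt{2041}}{13} \approx -31742.0 + 3.4752 i$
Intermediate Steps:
$L = - \frac{1}{13} \approx -0.076923$
$X{\left(v,N \right)} = - \frac{1}{13}$
$C{\left(T,O \right)} = -3 + \sqrt{-12 + T}$ ($C{\left(T,O \right)} = -3 + \sqrt{T - 12} = -3 + \sqrt{-12 + T}$)
$\left(C{\left(X{\left(-11,14 \right)},31 \right)} + \sqrt{\left(-8130 + 3407\right) + 12853}\right) - 31829 = \left(\left(-3 + \sqrt{-12 - \frac{1}{13}}\right) + \sqrt{\left(-8130 + 3407\right) + 12853}\right) - 31829 = \left(\left(-3 + \sqrt{- \frac{157}{13}}\right) + \sqrt{-4723 + 12853}\right) - 31829 = \left(\left(-3 + \frac{i \sqrt{2041}}{13}\right) + \sqrt{8130}\right) - 31829 = \left(-3 + \sqrt{8130} + \frac{i \sqrt{2041}}{13}\right) - 31829 = -31832 + \sqrt{8130} + \frac{i \sqrt{2041}}{13}$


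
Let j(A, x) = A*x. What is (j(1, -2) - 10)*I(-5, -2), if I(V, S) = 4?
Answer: -48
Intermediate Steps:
(j(1, -2) - 10)*I(-5, -2) = (1*(-2) - 10)*4 = (-2 - 10)*4 = -12*4 = -48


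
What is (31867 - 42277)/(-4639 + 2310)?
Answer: 10410/2329 ≈ 4.4697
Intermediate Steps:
(31867 - 42277)/(-4639 + 2310) = -10410/(-2329) = -10410*(-1/2329) = 10410/2329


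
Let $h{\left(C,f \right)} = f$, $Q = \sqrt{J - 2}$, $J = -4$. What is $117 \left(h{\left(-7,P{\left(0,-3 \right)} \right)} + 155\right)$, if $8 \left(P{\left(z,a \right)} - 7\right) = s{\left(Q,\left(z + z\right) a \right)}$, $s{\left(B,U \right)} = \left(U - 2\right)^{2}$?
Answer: $\frac{38025}{2} \approx 19013.0$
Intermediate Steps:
$Q = i \sqrt{6}$ ($Q = \sqrt{-4 - 2} = \sqrt{-6} = i \sqrt{6} \approx 2.4495 i$)
$s{\left(B,U \right)} = \left(-2 + U\right)^{2}$
$P{\left(z,a \right)} = 7 + \frac{\left(-2 + 2 a z\right)^{2}}{8}$ ($P{\left(z,a \right)} = 7 + \frac{\left(-2 + \left(z + z\right) a\right)^{2}}{8} = 7 + \frac{\left(-2 + 2 z a\right)^{2}}{8} = 7 + \frac{\left(-2 + 2 a z\right)^{2}}{8}$)
$117 \left(h{\left(-7,P{\left(0,-3 \right)} \right)} + 155\right) = 117 \left(\left(7 + \frac{\left(-1 - 0\right)^{2}}{2}\right) + 155\right) = 117 \left(\left(7 + \frac{\left(-1 + 0\right)^{2}}{2}\right) + 155\right) = 117 \left(\left(7 + \frac{\left(-1\right)^{2}}{2}\right) + 155\right) = 117 \left(\left(7 + \frac{1}{2} \cdot 1\right) + 155\right) = 117 \left(\left(7 + \frac{1}{2}\right) + 155\right) = 117 \left(\frac{15}{2} + 155\right) = 117 \cdot \frac{325}{2} = \frac{38025}{2}$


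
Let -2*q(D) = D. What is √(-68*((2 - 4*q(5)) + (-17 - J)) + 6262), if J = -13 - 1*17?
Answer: √4562 ≈ 67.543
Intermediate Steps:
q(D) = -D/2
J = -30 (J = -13 - 17 = -30)
√(-68*((2 - 4*q(5)) + (-17 - J)) + 6262) = √(-68*((2 - (-2)*5) + (-17 - 1*(-30))) + 6262) = √(-68*((2 - 4*(-5/2)) + (-17 + 30)) + 6262) = √(-68*((2 + 10) + 13) + 6262) = √(-68*(12 + 13) + 6262) = √(-68*25 + 6262) = √(-1700 + 6262) = √4562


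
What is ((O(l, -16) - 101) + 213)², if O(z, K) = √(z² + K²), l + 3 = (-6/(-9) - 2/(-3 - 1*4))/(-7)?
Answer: 276807721/21609 + 160*√229777/21 ≈ 16462.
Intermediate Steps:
l = -461/147 (l = -3 + (-6/(-9) - 2/(-3 - 1*4))/(-7) = -3 + (-6*(-⅑) - 2/(-3 - 4))*(-⅐) = -3 + (⅔ - 2/(-7))*(-⅐) = -3 + (⅔ - 2*(-⅐))*(-⅐) = -3 + (⅔ + 2/7)*(-⅐) = -3 + (20/21)*(-⅐) = -3 - 20/147 = -461/147 ≈ -3.1361)
O(z, K) = √(K² + z²)
((O(l, -16) - 101) + 213)² = ((√((-16)² + (-461/147)²) - 101) + 213)² = ((√(256 + 212521/21609) - 101) + 213)² = ((√(5744425/21609) - 101) + 213)² = ((5*√229777/147 - 101) + 213)² = ((-101 + 5*√229777/147) + 213)² = (112 + 5*√229777/147)²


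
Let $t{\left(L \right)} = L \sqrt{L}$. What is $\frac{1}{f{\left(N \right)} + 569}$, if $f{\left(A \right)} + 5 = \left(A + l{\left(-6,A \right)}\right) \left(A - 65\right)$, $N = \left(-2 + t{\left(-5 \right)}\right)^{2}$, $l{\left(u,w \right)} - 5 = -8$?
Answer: $\frac{i}{4 \left(1550 \sqrt{5} + 5407 i\right)} \approx 3.2771 \cdot 10^{-5} + 2.1006 \cdot 10^{-5} i$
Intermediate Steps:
$t{\left(L \right)} = L^{\frac{3}{2}}$
$l{\left(u,w \right)} = -3$ ($l{\left(u,w \right)} = 5 - 8 = -3$)
$N = \left(-2 - 5 i \sqrt{5}\right)^{2}$ ($N = \left(-2 + \left(-5\right)^{\frac{3}{2}}\right)^{2} = \left(-2 - 5 i \sqrt{5}\right)^{2} \approx -121.0 + 44.721 i$)
$f{\left(A \right)} = -5 + \left(-65 + A\right) \left(-3 + A\right)$ ($f{\left(A \right)} = -5 + \left(A - 3\right) \left(A - 65\right) = -5 + \left(-3 + A\right) \left(-65 + A\right) = -5 + \left(-65 + A\right) \left(-3 + A\right)$)
$\frac{1}{f{\left(N \right)} + 569} = \frac{1}{\left(190 + \left(-121 + 20 i \sqrt{5}\right)^{2} - 68 \left(-121 + 20 i \sqrt{5}\right)\right) + 569} = \frac{1}{\left(190 + \left(-121 + 20 i \sqrt{5}\right)^{2} + \left(8228 - 1360 i \sqrt{5}\right)\right) + 569} = \frac{1}{\left(8418 + \left(-121 + 20 i \sqrt{5}\right)^{2} - 1360 i \sqrt{5}\right) + 569} = \frac{1}{8987 + \left(-121 + 20 i \sqrt{5}\right)^{2} - 1360 i \sqrt{5}}$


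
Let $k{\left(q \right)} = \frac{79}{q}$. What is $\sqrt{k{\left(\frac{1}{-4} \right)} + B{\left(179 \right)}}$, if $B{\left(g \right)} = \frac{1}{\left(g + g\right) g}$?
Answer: $\frac{i \sqrt{40499822}}{358} \approx 17.776 i$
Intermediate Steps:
$B{\left(g \right)} = \frac{1}{2 g^{2}}$ ($B{\left(g \right)} = \frac{1}{2 g g} = \frac{\frac{1}{2} \frac{1}{g}}{g} = \frac{1}{2 g^{2}}$)
$\sqrt{k{\left(\frac{1}{-4} \right)} + B{\left(179 \right)}} = \sqrt{\frac{79}{\frac{1}{-4}} + \frac{1}{2 \cdot 32041}} = \sqrt{\frac{79}{- \frac{1}{4}} + \frac{1}{2} \cdot \frac{1}{32041}} = \sqrt{79 \left(-4\right) + \frac{1}{64082}} = \sqrt{-316 + \frac{1}{64082}} = \sqrt{- \frac{20249911}{64082}} = \frac{i \sqrt{40499822}}{358}$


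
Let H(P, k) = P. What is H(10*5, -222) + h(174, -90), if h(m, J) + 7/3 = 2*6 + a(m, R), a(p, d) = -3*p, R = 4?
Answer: -1387/3 ≈ -462.33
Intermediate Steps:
h(m, J) = 29/3 - 3*m (h(m, J) = -7/3 + (2*6 - 3*m) = -7/3 + (12 - 3*m) = 29/3 - 3*m)
H(10*5, -222) + h(174, -90) = 10*5 + (29/3 - 3*174) = 50 + (29/3 - 522) = 50 - 1537/3 = -1387/3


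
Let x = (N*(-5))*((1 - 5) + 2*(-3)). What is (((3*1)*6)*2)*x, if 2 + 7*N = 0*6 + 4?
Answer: 3600/7 ≈ 514.29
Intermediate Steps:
N = 2/7 (N = -2/7 + (0*6 + 4)/7 = -2/7 + (0 + 4)/7 = -2/7 + (⅐)*4 = -2/7 + 4/7 = 2/7 ≈ 0.28571)
x = 100/7 (x = ((2/7)*(-5))*((1 - 5) + 2*(-3)) = -10*(-4 - 6)/7 = -10/7*(-10) = 100/7 ≈ 14.286)
(((3*1)*6)*2)*x = (((3*1)*6)*2)*(100/7) = ((3*6)*2)*(100/7) = (18*2)*(100/7) = 36*(100/7) = 3600/7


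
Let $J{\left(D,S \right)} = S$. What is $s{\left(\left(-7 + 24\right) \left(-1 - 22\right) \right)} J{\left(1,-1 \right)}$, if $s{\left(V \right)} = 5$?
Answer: $-5$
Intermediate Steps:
$s{\left(\left(-7 + 24\right) \left(-1 - 22\right) \right)} J{\left(1,-1 \right)} = 5 \left(-1\right) = -5$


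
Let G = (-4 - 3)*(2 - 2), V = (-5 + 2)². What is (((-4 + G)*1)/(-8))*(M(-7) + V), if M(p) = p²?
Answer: 29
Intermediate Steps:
V = 9 (V = (-3)² = 9)
G = 0 (G = -7*0 = 0)
(((-4 + G)*1)/(-8))*(M(-7) + V) = (((-4 + 0)*1)/(-8))*((-7)² + 9) = (-4*1*(-⅛))*(49 + 9) = -4*(-⅛)*58 = (½)*58 = 29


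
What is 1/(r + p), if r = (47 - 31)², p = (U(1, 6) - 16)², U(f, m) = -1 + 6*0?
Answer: 1/545 ≈ 0.0018349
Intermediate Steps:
U(f, m) = -1 (U(f, m) = -1 + 0 = -1)
p = 289 (p = (-1 - 16)² = (-17)² = 289)
r = 256 (r = 16² = 256)
1/(r + p) = 1/(256 + 289) = 1/545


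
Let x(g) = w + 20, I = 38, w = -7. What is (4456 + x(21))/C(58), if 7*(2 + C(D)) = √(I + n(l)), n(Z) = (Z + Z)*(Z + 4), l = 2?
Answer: -218981/67 - 31283*√62/134 ≈ -5106.6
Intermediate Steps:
x(g) = 13 (x(g) = -7 + 20 = 13)
n(Z) = 2*Z*(4 + Z) (n(Z) = (2*Z)*(4 + Z) = 2*Z*(4 + Z))
C(D) = -2 + √62/7 (C(D) = -2 + √(38 + 2*2*(4 + 2))/7 = -2 + √(38 + 2*2*6)/7 = -2 + √(38 + 24)/7 = -2 + √62/7)
(4456 + x(21))/C(58) = (4456 + 13)/(-2 + √62/7) = 4469/(-2 + √62/7)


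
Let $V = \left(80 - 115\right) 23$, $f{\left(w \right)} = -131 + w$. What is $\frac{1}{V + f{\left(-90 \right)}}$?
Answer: $- \frac{1}{1026} \approx -0.00097466$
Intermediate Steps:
$V = -805$ ($V = \left(-35\right) 23 = -805$)
$\frac{1}{V + f{\left(-90 \right)}} = \frac{1}{-805 - 221} = \frac{1}{-1026} = - \frac{1}{1026}$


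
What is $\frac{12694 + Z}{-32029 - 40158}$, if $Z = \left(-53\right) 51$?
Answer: $- \frac{9991}{72187} \approx -0.1384$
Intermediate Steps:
$Z = -2703$
$\frac{12694 + Z}{-32029 - 40158} = \frac{12694 - 2703}{-32029 - 40158} = \frac{9991}{-72187} = 9991 \left(- \frac{1}{72187}\right) = - \frac{9991}{72187}$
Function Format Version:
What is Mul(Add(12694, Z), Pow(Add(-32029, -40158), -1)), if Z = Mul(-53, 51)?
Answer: Rational(-9991, 72187) ≈ -0.13840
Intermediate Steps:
Z = -2703
Mul(Add(12694, Z), Pow(Add(-32029, -40158), -1)) = Mul(Add(12694, -2703), Pow(Add(-32029, -40158), -1)) = Mul(9991, Pow(-72187, -1)) = Mul(9991, Rational(-1, 72187)) = Rational(-9991, 72187)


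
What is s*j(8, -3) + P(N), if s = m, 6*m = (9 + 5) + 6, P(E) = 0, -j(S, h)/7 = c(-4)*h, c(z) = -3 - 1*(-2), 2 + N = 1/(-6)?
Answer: -70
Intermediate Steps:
N = -13/6 (N = -2 + 1/(-6) = -2 - ⅙ = -13/6 ≈ -2.1667)
c(z) = -1 (c(z) = -3 + 2 = -1)
j(S, h) = 7*h (j(S, h) = -(-7)*h = 7*h)
m = 10/3 (m = ((9 + 5) + 6)/6 = (14 + 6)/6 = (⅙)*20 = 10/3 ≈ 3.3333)
s = 10/3 ≈ 3.3333
s*j(8, -3) + P(N) = 10*(7*(-3))/3 + 0 = (10/3)*(-21) + 0 = -70 + 0 = -70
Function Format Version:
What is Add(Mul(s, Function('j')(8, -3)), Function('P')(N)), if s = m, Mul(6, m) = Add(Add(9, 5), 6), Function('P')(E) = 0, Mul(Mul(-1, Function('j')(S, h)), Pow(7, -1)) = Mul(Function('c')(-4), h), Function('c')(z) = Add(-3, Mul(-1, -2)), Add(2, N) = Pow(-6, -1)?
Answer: -70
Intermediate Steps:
N = Rational(-13, 6) (N = Add(-2, Pow(-6, -1)) = Add(-2, Rational(-1, 6)) = Rational(-13, 6) ≈ -2.1667)
Function('c')(z) = -1 (Function('c')(z) = Add(-3, 2) = -1)
Function('j')(S, h) = Mul(7, h) (Function('j')(S, h) = Mul(-7, Mul(-1, h)) = Mul(7, h))
m = Rational(10, 3) (m = Mul(Rational(1, 6), Add(Add(9, 5), 6)) = Mul(Rational(1, 6), Add(14, 6)) = Mul(Rational(1, 6), 20) = Rational(10, 3) ≈ 3.3333)
s = Rational(10, 3) ≈ 3.3333
Add(Mul(s, Function('j')(8, -3)), Function('P')(N)) = Add(Mul(Rational(10, 3), Mul(7, -3)), 0) = Add(Mul(Rational(10, 3), -21), 0) = Add(-70, 0) = -70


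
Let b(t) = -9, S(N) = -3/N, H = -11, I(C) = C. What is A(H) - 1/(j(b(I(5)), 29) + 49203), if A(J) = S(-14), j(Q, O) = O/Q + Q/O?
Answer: 38519529/179774854 ≈ 0.21427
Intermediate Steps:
A(J) = 3/14 (A(J) = -3/(-14) = -3*(-1/14) = 3/14)
A(H) - 1/(j(b(I(5)), 29) + 49203) = 3/14 - 1/((29/(-9) - 9/29) + 49203) = 3/14 - 1/((29*(-1/9) - 9*1/29) + 49203) = 3/14 - 1/((-29/9 - 9/29) + 49203) = 3/14 - 1/(-922/261 + 49203) = 3/14 - 1/12841061/261 = 3/14 - 1*261/12841061 = 3/14 - 261/12841061 = 38519529/179774854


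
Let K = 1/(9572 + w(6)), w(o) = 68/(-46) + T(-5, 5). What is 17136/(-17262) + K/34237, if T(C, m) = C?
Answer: -1024403630473/1031936013283 ≈ -0.99270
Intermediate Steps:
w(o) = -149/23 (w(o) = 68/(-46) - 5 = 68*(-1/46) - 5 = -34/23 - 5 = -149/23)
K = 23/220007 (K = 1/(9572 - 149/23) = 1/(220007/23) = 23/220007 ≈ 0.00010454)
17136/(-17262) + K/34237 = 17136/(-17262) + (23/220007)/34237 = 17136*(-1/17262) + (23/220007)*(1/34237) = -136/137 + 23/7532379659 = -1024403630473/1031936013283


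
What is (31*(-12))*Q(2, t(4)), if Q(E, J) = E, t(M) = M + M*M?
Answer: -744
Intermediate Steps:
t(M) = M + M²
(31*(-12))*Q(2, t(4)) = (31*(-12))*2 = -372*2 = -744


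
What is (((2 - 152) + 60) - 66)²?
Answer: 24336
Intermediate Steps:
(((2 - 152) + 60) - 66)² = ((-150 + 60) - 66)² = (-90 - 66)² = (-156)² = 24336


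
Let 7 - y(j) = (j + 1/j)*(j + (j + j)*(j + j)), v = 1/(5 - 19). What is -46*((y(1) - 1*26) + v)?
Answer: 9361/7 ≈ 1337.3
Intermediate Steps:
v = -1/14 (v = 1/(-14) = -1/14 ≈ -0.071429)
y(j) = 7 - (j + 1/j)*(j + 4*j²) (y(j) = 7 - (j + 1/j)*(j + (j + j)*(j + j)) = 7 - (j + 1/j)*(j + (2*j)*(2*j)) = 7 - (j + 1/j)*(j + 4*j²))
-46*((y(1) - 1*26) + v) = -46*(((6 - 1*1² - 4*1 - 4*1³) - 1*26) - 1/14) = -46*(((6 - 1*1 - 4 - 4*1) - 26) - 1/14) = -46*(((6 - 1 - 4 - 4) - 26) - 1/14) = -46*((-3 - 26) - 1/14) = -46*(-29 - 1/14) = -46*(-407/14) = 9361/7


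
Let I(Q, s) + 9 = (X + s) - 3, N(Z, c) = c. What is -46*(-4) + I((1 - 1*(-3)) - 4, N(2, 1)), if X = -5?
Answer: 168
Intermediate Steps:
I(Q, s) = -17 + s (I(Q, s) = -9 + ((-5 + s) - 3) = -9 + (-8 + s) = -17 + s)
-46*(-4) + I((1 - 1*(-3)) - 4, N(2, 1)) = -46*(-4) + (-17 + 1) = 184 - 16 = 168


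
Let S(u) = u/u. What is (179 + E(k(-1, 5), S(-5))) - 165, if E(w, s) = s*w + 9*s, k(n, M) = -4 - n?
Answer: 20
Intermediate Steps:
S(u) = 1
E(w, s) = 9*s + s*w
(179 + E(k(-1, 5), S(-5))) - 165 = (179 + 1*(9 + (-4 - 1*(-1)))) - 165 = (179 + 1*(9 + (-4 + 1))) - 165 = (179 + 1*(9 - 3)) - 165 = (179 + 1*6) - 165 = (179 + 6) - 165 = 185 - 165 = 20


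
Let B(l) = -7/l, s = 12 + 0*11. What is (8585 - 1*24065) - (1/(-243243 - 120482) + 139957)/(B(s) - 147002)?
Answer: -9931700406035112/641622175475 ≈ -15479.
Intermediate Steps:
s = 12 (s = 12 + 0 = 12)
(8585 - 1*24065) - (1/(-243243 - 120482) + 139957)/(B(s) - 147002) = (8585 - 1*24065) - (1/(-243243 - 120482) + 139957)/(-7/12 - 147002) = (8585 - 24065) - (1/(-363725) + 139957)/(-7*1/12 - 147002) = -15480 - (-1/363725 + 139957)/(-7/12 - 147002) = -15480 - 50905859824/(363725*(-1764031/12)) = -15480 - 50905859824*(-12)/(363725*1764031) = -15480 - 1*(-610870317888/641622175475) = -15480 + 610870317888/641622175475 = -9931700406035112/641622175475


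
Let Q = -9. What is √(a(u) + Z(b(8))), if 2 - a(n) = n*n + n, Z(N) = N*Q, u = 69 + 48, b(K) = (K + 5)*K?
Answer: 2*I*√3685 ≈ 121.41*I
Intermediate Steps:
b(K) = K*(5 + K) (b(K) = (5 + K)*K = K*(5 + K))
u = 117
Z(N) = -9*N (Z(N) = N*(-9) = -9*N)
a(n) = 2 - n - n² (a(n) = 2 - (n*n + n) = 2 - (n² + n) = 2 - (n + n²) = 2 + (-n - n²) = 2 - n - n²)
√(a(u) + Z(b(8))) = √((2 - 1*117 - 1*117²) - 72*(5 + 8)) = √((2 - 117 - 1*13689) - 72*13) = √((2 - 117 - 13689) - 9*104) = √(-13804 - 936) = √(-14740) = 2*I*√3685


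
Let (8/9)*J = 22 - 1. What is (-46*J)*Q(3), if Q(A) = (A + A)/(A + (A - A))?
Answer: -4347/2 ≈ -2173.5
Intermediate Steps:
Q(A) = 2 (Q(A) = (2*A)/(A + 0) = (2*A)/A = 2)
J = 189/8 (J = 9*(22 - 1)/8 = (9/8)*21 = 189/8 ≈ 23.625)
(-46*J)*Q(3) = -46*189/8*2 = -4347/4*2 = -4347/2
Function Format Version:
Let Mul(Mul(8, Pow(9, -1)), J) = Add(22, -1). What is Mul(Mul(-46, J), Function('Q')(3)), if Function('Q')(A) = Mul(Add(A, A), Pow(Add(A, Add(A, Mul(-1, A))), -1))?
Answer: Rational(-4347, 2) ≈ -2173.5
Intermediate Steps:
Function('Q')(A) = 2 (Function('Q')(A) = Mul(Mul(2, A), Pow(Add(A, 0), -1)) = Mul(Mul(2, A), Pow(A, -1)) = 2)
J = Rational(189, 8) (J = Mul(Rational(9, 8), Add(22, -1)) = Mul(Rational(9, 8), 21) = Rational(189, 8) ≈ 23.625)
Mul(Mul(-46, J), Function('Q')(3)) = Mul(Mul(-46, Rational(189, 8)), 2) = Mul(Rational(-4347, 4), 2) = Rational(-4347, 2)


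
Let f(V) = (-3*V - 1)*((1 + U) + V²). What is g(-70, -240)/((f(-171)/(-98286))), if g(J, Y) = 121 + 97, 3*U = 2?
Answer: -16069761/11229184 ≈ -1.4311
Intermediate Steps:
U = ⅔ (U = (⅓)*2 = ⅔ ≈ 0.66667)
f(V) = (-1 - 3*V)*(5/3 + V²) (f(V) = (-3*V - 1)*((1 + ⅔) + V²) = (-1 - 3*V)*(5/3 + V²))
g(J, Y) = 218
g(-70, -240)/((f(-171)/(-98286))) = 218/(((-5/3 - 1*(-171)² - 5*(-171) - 3*(-171)³)/(-98286))) = 218/(((-5/3 - 1*29241 + 855 - 3*(-5000211))*(-1/98286))) = 218/(((-5/3 - 29241 + 855 + 15000633)*(-1/98286))) = 218/(((44916736/3)*(-1/98286))) = 218/(-22458368/147429) = 218*(-147429/22458368) = -16069761/11229184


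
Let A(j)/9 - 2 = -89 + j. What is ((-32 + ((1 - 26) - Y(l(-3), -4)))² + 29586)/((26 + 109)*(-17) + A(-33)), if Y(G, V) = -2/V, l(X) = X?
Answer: -131569/13500 ≈ -9.7458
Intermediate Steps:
A(j) = -783 + 9*j (A(j) = 18 + 9*(-89 + j) = 18 + (-801 + 9*j) = -783 + 9*j)
((-32 + ((1 - 26) - Y(l(-3), -4)))² + 29586)/((26 + 109)*(-17) + A(-33)) = ((-32 + ((1 - 26) - (-2)/(-4)))² + 29586)/((26 + 109)*(-17) + (-783 + 9*(-33))) = ((-32 + (-25 - (-2)*(-1)/4))² + 29586)/(135*(-17) + (-783 - 297)) = ((-32 + (-25 - 1*½))² + 29586)/(-2295 - 1080) = ((-32 + (-25 - ½))² + 29586)/(-3375) = ((-32 - 51/2)² + 29586)*(-1/3375) = ((-115/2)² + 29586)*(-1/3375) = (13225/4 + 29586)*(-1/3375) = (131569/4)*(-1/3375) = -131569/13500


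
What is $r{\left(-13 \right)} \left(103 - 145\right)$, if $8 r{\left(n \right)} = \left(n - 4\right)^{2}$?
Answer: $- \frac{6069}{4} \approx -1517.3$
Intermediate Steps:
$r{\left(n \right)} = \frac{\left(-4 + n\right)^{2}}{8}$ ($r{\left(n \right)} = \frac{\left(n - 4\right)^{2}}{8} = \frac{\left(-4 + n\right)^{2}}{8}$)
$r{\left(-13 \right)} \left(103 - 145\right) = \frac{\left(-4 - 13\right)^{2}}{8} \left(103 - 145\right) = \frac{\left(-17\right)^{2}}{8} \left(-42\right) = \frac{1}{8} \cdot 289 \left(-42\right) = \frac{289}{8} \left(-42\right) = - \frac{6069}{4}$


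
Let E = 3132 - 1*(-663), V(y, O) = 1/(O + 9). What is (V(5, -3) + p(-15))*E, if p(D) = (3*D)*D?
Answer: 5124515/2 ≈ 2.5623e+6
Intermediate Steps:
p(D) = 3*D²
V(y, O) = 1/(9 + O)
E = 3795 (E = 3132 + 663 = 3795)
(V(5, -3) + p(-15))*E = (1/(9 - 3) + 3*(-15)²)*3795 = (1/6 + 3*225)*3795 = (⅙ + 675)*3795 = (4051/6)*3795 = 5124515/2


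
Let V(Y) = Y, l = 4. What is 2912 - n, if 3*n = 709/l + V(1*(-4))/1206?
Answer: 20643713/7236 ≈ 2852.9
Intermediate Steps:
n = 427519/7236 (n = (709/4 + (1*(-4))/1206)/3 = (709*(¼) - 4*1/1206)/3 = (709/4 - 2/603)/3 = (⅓)*(427519/2412) = 427519/7236 ≈ 59.082)
2912 - n = 2912 - 1*427519/7236 = 2912 - 427519/7236 = 20643713/7236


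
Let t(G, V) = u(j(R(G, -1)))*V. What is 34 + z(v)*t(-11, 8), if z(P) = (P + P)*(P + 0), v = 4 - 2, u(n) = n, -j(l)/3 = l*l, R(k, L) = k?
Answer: -23198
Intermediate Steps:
j(l) = -3*l² (j(l) = -3*l*l = -3*l²)
v = 2
t(G, V) = -3*V*G² (t(G, V) = (-3*G²)*V = -3*V*G²)
z(P) = 2*P² (z(P) = (2*P)*P = 2*P²)
34 + z(v)*t(-11, 8) = 34 + (2*2²)*(-3*8*(-11)²) = 34 + (2*4)*(-3*8*121) = 34 + 8*(-2904) = 34 - 23232 = -23198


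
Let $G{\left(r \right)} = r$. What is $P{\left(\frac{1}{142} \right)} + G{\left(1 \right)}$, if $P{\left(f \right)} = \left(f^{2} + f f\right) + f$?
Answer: $\frac{5077}{5041} \approx 1.0071$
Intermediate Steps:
$P{\left(f \right)} = f + 2 f^{2}$ ($P{\left(f \right)} = \left(f^{2} + f^{2}\right) + f = 2 f^{2} + f = f + 2 f^{2}$)
$P{\left(\frac{1}{142} \right)} + G{\left(1 \right)} = \frac{1 + \frac{2}{142}}{142} + 1 = \frac{1 + 2 \cdot \frac{1}{142}}{142} + 1 = \frac{1 + \frac{1}{71}}{142} + 1 = \frac{1}{142} \cdot \frac{72}{71} + 1 = \frac{36}{5041} + 1 = \frac{5077}{5041}$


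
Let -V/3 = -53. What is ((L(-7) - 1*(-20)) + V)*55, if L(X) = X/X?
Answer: 9900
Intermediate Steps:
V = 159 (V = -3*(-53) = 159)
L(X) = 1
((L(-7) - 1*(-20)) + V)*55 = ((1 - 1*(-20)) + 159)*55 = ((1 + 20) + 159)*55 = (21 + 159)*55 = 180*55 = 9900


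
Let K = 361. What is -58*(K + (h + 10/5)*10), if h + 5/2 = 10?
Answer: -26448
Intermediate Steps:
h = 15/2 (h = -5/2 + 10 = 15/2 ≈ 7.5000)
-58*(K + (h + 10/5)*10) = -58*(361 + (15/2 + 10/5)*10) = -58*(361 + (15/2 + 10*(⅕))*10) = -58*(361 + (15/2 + 2)*10) = -58*(361 + (19/2)*10) = -58*(361 + 95) = -58*456 = -26448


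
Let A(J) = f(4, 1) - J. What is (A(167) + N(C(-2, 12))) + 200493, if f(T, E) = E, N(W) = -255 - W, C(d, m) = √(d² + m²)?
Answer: 200072 - 2*√37 ≈ 2.0006e+5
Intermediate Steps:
A(J) = 1 - J
(A(167) + N(C(-2, 12))) + 200493 = ((1 - 1*167) + (-255 - √((-2)² + 12²))) + 200493 = ((1 - 167) + (-255 - √(4 + 144))) + 200493 = (-166 + (-255 - √148)) + 200493 = (-166 + (-255 - 2*√37)) + 200493 = (-421 - 2*√37) + 200493 = 200072 - 2*√37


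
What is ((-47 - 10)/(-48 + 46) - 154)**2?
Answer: 63001/4 ≈ 15750.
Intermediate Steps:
((-47 - 10)/(-48 + 46) - 154)**2 = (-57/(-2) - 154)**2 = (-57*(-1/2) - 154)**2 = (57/2 - 154)**2 = (-251/2)**2 = 63001/4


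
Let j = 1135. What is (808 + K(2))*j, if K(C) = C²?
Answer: 921620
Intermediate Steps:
(808 + K(2))*j = (808 + 2²)*1135 = (808 + 4)*1135 = 812*1135 = 921620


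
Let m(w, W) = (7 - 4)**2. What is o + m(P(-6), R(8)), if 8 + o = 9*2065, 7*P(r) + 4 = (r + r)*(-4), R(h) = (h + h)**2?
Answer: 18586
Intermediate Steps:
R(h) = 4*h**2 (R(h) = (2*h)**2 = 4*h**2)
P(r) = -4/7 - 8*r/7 (P(r) = -4/7 + ((r + r)*(-4))/7 = -4/7 + ((2*r)*(-4))/7 = -4/7 + (-8*r)/7 = -4/7 - 8*r/7)
m(w, W) = 9 (m(w, W) = 3**2 = 9)
o = 18577 (o = -8 + 9*2065 = -8 + 18585 = 18577)
o + m(P(-6), R(8)) = 18577 + 9 = 18586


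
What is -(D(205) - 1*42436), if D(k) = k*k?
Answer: 411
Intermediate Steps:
D(k) = k**2
-(D(205) - 1*42436) = -(205**2 - 1*42436) = -(42025 - 42436) = -1*(-411) = 411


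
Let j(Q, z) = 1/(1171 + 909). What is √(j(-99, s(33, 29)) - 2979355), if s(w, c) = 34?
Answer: I*√805617591870/520 ≈ 1726.1*I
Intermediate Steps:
j(Q, z) = 1/2080
√(j(-99, s(33, 29)) - 2979355) = √(1/2080 - 2979355) = √(-6197058399/2080) = I*√805617591870/520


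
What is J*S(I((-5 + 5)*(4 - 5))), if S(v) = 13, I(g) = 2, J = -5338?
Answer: -69394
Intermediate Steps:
J*S(I((-5 + 5)*(4 - 5))) = -5338*13 = -69394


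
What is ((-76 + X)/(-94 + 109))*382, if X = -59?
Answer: -3438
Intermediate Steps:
((-76 + X)/(-94 + 109))*382 = ((-76 - 59)/(-94 + 109))*382 = -135/15*382 = -135*1/15*382 = -9*382 = -3438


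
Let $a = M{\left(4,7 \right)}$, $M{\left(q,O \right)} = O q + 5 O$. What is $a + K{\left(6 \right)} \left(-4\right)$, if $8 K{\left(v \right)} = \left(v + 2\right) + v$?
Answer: $56$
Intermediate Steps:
$K{\left(v \right)} = \frac{1}{4} + \frac{v}{4}$ ($K{\left(v \right)} = \frac{\left(v + 2\right) + v}{8} = \frac{\left(2 + v\right) + v}{8} = \frac{2 + 2 v}{8} = \frac{1}{4} + \frac{v}{4}$)
$M{\left(q,O \right)} = 5 O + O q$
$a = 63$ ($a = 7 \left(5 + 4\right) = 7 \cdot 9 = 63$)
$a + K{\left(6 \right)} \left(-4\right) = 63 + \left(\frac{1}{4} + \frac{1}{4} \cdot 6\right) \left(-4\right) = 63 + \left(\frac{1}{4} + \frac{3}{2}\right) \left(-4\right) = 63 + \frac{7}{4} \left(-4\right) = 63 - 7 = 56$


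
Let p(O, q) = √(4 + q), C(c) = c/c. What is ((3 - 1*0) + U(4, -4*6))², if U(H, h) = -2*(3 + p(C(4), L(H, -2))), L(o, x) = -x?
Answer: 33 + 12*√6 ≈ 62.394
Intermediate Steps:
C(c) = 1
U(H, h) = -6 - 2*√6 (U(H, h) = -2*(3 + √(4 - 1*(-2))) = -2*(3 + √(4 + 2)) = -2*(3 + √6) = -6 - 2*√6)
((3 - 1*0) + U(4, -4*6))² = ((3 - 1*0) + (-6 - 2*√6))² = ((3 + 0) + (-6 - 2*√6))² = (3 + (-6 - 2*√6))² = (-3 - 2*√6)²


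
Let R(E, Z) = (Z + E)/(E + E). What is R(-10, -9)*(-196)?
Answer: -931/5 ≈ -186.20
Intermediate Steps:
R(E, Z) = (E + Z)/(2*E) (R(E, Z) = (E + Z)/((2*E)) = (E + Z)*(1/(2*E)) = (E + Z)/(2*E))
R(-10, -9)*(-196) = ((½)*(-10 - 9)/(-10))*(-196) = ((½)*(-⅒)*(-19))*(-196) = (19/20)*(-196) = -931/5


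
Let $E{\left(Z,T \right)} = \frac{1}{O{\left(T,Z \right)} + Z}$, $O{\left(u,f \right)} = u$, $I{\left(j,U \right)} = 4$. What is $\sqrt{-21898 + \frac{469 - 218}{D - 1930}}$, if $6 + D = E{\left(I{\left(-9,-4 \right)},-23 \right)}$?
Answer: $\frac{i \sqrt{29631152482715}}{36785} \approx 147.98 i$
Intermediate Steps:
$E{\left(Z,T \right)} = \frac{1}{T + Z}$
$D = - \frac{115}{19}$ ($D = -6 + \frac{1}{-23 + 4} = -6 + \frac{1}{-19} = -6 - \frac{1}{19} = - \frac{115}{19} \approx -6.0526$)
$\sqrt{-21898 + \frac{469 - 218}{D - 1930}} = \sqrt{-21898 + \frac{469 - 218}{- \frac{115}{19} - 1930}} = \sqrt{-21898 + \frac{251}{- \frac{36785}{19}}} = \sqrt{-21898 + 251 \left(- \frac{19}{36785}\right)} = \sqrt{-21898 - \frac{4769}{36785}} = \sqrt{- \frac{805522699}{36785}} = \frac{i \sqrt{29631152482715}}{36785}$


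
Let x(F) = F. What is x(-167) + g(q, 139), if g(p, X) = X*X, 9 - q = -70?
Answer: 19154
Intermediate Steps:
q = 79 (q = 9 - 1*(-70) = 9 + 70 = 79)
g(p, X) = X²
x(-167) + g(q, 139) = -167 + 139² = -167 + 19321 = 19154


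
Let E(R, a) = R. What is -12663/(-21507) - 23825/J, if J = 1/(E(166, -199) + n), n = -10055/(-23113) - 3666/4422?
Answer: -7191450518865247/1822668067 ≈ -3.9456e+6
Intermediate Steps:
n = -6711508/17034281 (n = -10055*(-1/23113) - 3666*1/4422 = 10055/23113 - 611/737 = -6711508/17034281 ≈ -0.39400)
J = 17034281/2820979138 (J = 1/(166 - 6711508/17034281) = 1/(2820979138/17034281) = 17034281/2820979138 ≈ 0.0060384)
-12663/(-21507) - 23825/J = -12663/(-21507) - 23825/17034281/2820979138 = -12663*(-1/21507) - 23825*2820979138/17034281 = 63/107 - 67209827962850/17034281 = -7191450518865247/1822668067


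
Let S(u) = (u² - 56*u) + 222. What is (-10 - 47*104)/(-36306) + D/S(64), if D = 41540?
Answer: 377936593/6662151 ≈ 56.729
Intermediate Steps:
S(u) = 222 + u² - 56*u
(-10 - 47*104)/(-36306) + D/S(64) = (-10 - 47*104)/(-36306) + 41540/(222 + 64² - 56*64) = (-10 - 4888)*(-1/36306) + 41540/(222 + 4096 - 3584) = -4898*(-1/36306) + 41540/734 = 2449/18153 + 41540*(1/734) = 2449/18153 + 20770/367 = 377936593/6662151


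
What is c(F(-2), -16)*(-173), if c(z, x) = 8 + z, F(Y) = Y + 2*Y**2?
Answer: -2422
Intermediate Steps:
c(F(-2), -16)*(-173) = (8 - 2*(1 + 2*(-2)))*(-173) = (8 - 2*(1 - 4))*(-173) = (8 - 2*(-3))*(-173) = (8 + 6)*(-173) = 14*(-173) = -2422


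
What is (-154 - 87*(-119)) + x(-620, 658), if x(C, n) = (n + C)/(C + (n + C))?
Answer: 2967890/291 ≈ 10199.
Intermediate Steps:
x(C, n) = (C + n)/(n + 2*C) (x(C, n) = (C + n)/(C + (C + n)) = (C + n)/(n + 2*C))
(-154 - 87*(-119)) + x(-620, 658) = (-154 - 87*(-119)) + (-620 + 658)/(658 + 2*(-620)) = (-154 + 10353) + 38/(658 - 1240) = 10199 + 38/(-582) = 10199 - 1/582*38 = 10199 - 19/291 = 2967890/291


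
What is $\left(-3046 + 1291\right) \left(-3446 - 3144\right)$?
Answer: $11565450$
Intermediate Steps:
$\left(-3046 + 1291\right) \left(-3446 - 3144\right) = \left(-1755\right) \left(-6590\right) = 11565450$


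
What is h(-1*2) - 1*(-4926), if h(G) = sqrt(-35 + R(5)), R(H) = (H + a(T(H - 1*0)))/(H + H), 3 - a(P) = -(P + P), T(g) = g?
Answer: 4926 + I*sqrt(830)/5 ≈ 4926.0 + 5.7619*I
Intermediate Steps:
a(P) = 3 + 2*P (a(P) = 3 - (-1)*(P + P) = 3 - (-1)*2*P = 3 - (-2)*P = 3 + 2*P)
R(H) = (3 + 3*H)/(2*H) (R(H) = (H + (3 + 2*(H - 1*0)))/(H + H) = (H + (3 + 2*(H + 0)))/((2*H)) = (H + (3 + 2*H))*(1/(2*H)) = (3 + 3*H)*(1/(2*H)) = (3 + 3*H)/(2*H))
h(G) = I*sqrt(830)/5 (h(G) = sqrt(-35 + (3/2)*(1 + 5)/5) = sqrt(-35 + (3/2)*(1/5)*6) = sqrt(-35 + 9/5) = sqrt(-166/5) = I*sqrt(830)/5)
h(-1*2) - 1*(-4926) = I*sqrt(830)/5 - 1*(-4926) = I*sqrt(830)/5 + 4926 = 4926 + I*sqrt(830)/5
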